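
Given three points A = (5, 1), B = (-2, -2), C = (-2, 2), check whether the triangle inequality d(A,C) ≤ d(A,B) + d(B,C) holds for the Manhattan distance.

d(A,B) = 7 + 3 = 10, d(B,C) = 0 + 4 = 4, d(A,C) = 7 + 1 = 8.
d(A,C) = 8 ≤ 10 + 4 = 14. Triangle inequality is satisfied.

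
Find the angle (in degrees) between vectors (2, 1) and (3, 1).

With u = (2, 1), v = (3, 1):
u·v = 2·3 + 1·1 = 6 + 1 = 7.
|u| = √(2² + 1²) = √5, |v| = √(3² + 1²) = √10, so |u||v| = √(5·10) = √50.
cos θ = (u·v)/(|u||v|) = 7/√50 ≈ 0.989949
θ = arccos(0.989949) ≈ 8.13°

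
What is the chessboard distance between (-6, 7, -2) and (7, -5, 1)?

max(|x_i - y_i|) = max(|-6 - 7|, |7 - (-5)|, |-2 - 1|) = max(13, 12, 3) = 13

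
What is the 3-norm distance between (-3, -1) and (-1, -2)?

(Σ|x_i - y_i|^3)^(1/3) = (|-3 - (-1)|^3 + |-1 - (-2)|^3)^(1/3)
= (2^3 + 1^3)^(1/3) = (8 + 1)^(1/3) = (9)^(1/3) ≈ 2.0801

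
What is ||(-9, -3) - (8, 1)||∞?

max(|x_i - y_i|) = max(|-9 - 8|, |-3 - 1|) = max(17, 4) = 17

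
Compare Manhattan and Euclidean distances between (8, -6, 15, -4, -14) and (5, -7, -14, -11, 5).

L1 = |8 - 5| + |-6 - (-7)| + |15 - (-14)| + |-4 - (-11)| + |-14 - 5| = 3 + 1 + 29 + 7 + 19 = 59
L2 = √(3² + 1² + 29² + 7² + 19²) = √1261 ≈ 35.5106
L1 ≥ L2 always (equality iff movement is along one axis); L1 > L2 here.
Ratio L1/L2 = 59/√1261 ≈ 1.6615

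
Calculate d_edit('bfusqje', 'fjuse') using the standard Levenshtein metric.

Let D[i][j] be the edit distance between the first i characters of 'bfusqje' and the first j characters of 'fjuse', with D[i][0] = i, D[0][j] = j, and D[i][j] = D[i-1][j-1] if the characters match, else 1 + min(D[i-1][j], D[i][j-1], D[i-1][j-1]). Filling the table (rows: prefixes of 'bfusqje', columns: prefixes of 'fjuse'):
     ε  f  j  u  s  e
  ε  0  1  2  3  4  5
  b  1  1  2  3  4  5
  f  2  1  2  3  4  5
  u  3  2  2  2  3  4
  s  4  3  3  3  2  3
  q  5  4  4  4  3  3
  j  6  5  4  5  4  4
  e  7  6  5  5  5  4
The bottom-right entry gives D[7][5] = 4, so no sequence of fewer than 4 edits works. Backtracking through the table gives one optimal edit sequence (4 edits):
  bfusqje → ffusqje (sub b→f @1)
  ffusqje → fjusqje (sub f→j @2)
  fjusqje → fjusje (del q @5)
  fjusje → fjuse (del j @5)
Edit distance = 4.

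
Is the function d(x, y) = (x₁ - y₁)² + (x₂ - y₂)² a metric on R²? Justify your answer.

No. The squared Euclidean distance fails the triangle inequality. Counterexample: x = (0, 0), y = (2, 3), z = (4, 6). d(x,z) = 4² + 6² = 52, but d(x,y) + d(y,z) = (2² + 3²) + (2² + 3²) = 13 + 13 = 26. Since 52 > 26, the triangle inequality is violated. (Note: √d, the ordinary Euclidean distance, IS a metric.)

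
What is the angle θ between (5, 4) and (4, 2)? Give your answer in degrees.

With u = (5, 4), v = (4, 2):
u·v = 5·4 + 4·2 = 20 + 8 = 28.
|u| = √(5² + 4²) = √41, |v| = √(4² + 2²) = √20, so |u||v| = √(41·20) = √820.
cos θ = (u·v)/(|u||v|) = 28/√820 ≈ 0.977802
θ = arccos(0.977802) ≈ 12.09°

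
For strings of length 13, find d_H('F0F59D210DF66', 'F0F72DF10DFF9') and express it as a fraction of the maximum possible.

Differing positions: 4, 5, 7, 12, 13. Hamming distance = 5. The maximum possible Hamming distance for length-13 strings is 13, so d_H/13 = 5/13 ≈ 0.3846.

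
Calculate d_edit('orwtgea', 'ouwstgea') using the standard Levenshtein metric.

Let D[i][j] be the edit distance between the first i characters of 'orwtgea' and the first j characters of 'ouwstgea', with D[i][0] = i, D[0][j] = j, and D[i][j] = D[i-1][j-1] if the characters match, else 1 + min(D[i-1][j], D[i][j-1], D[i-1][j-1]). Filling the table (rows: prefixes of 'orwtgea', columns: prefixes of 'ouwstgea'):
     ε  o  u  w  s  t  g  e  a
  ε  0  1  2  3  4  5  6  7  8
  o  1  0  1  2  3  4  5  6  7
  r  2  1  1  2  3  4  5  6  7
  w  3  2  2  1  2  3  4  5  6
  t  4  3  3  2  2  2  3  4  5
  g  5  4  4  3  3  3  2  3  4
  e  6  5  5  4  4  4  3  2  3
  a  7  6  6  5  5  5  4  3  2
The bottom-right entry gives D[7][8] = 2, so no sequence of fewer than 2 edits works. Backtracking through the table gives one optimal edit sequence (2 edits):
  orwtgea → ouwtgea (sub r→u @2)
  ouwtgea → ouwstgea (ins s @4)
Edit distance = 2.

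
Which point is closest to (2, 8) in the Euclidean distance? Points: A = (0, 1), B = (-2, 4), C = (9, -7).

Distances: d(A) ≈ 7.2801, d(B) ≈ 5.6569, d(C) ≈ 16.5529. Nearest: B = (-2, 4) with distance 5.6569.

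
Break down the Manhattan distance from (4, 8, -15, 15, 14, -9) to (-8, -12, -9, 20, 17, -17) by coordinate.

Σ|x_i - y_i| = |4 - (-8)| + |8 - (-12)| + |-15 - (-9)| + |15 - 20| + |14 - 17| + |-9 - (-17)| = 12 + 20 + 6 + 5 + 3 + 8 = 54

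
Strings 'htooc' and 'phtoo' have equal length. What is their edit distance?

Let D[i][j] be the edit distance between the first i characters of 'htooc' and the first j characters of 'phtoo', with D[i][0] = i, D[0][j] = j, and D[i][j] = D[i-1][j-1] if the characters match, else 1 + min(D[i-1][j], D[i][j-1], D[i-1][j-1]). Filling the table (rows: prefixes of 'htooc', columns: prefixes of 'phtoo'):
     ε  p  h  t  o  o
  ε  0  1  2  3  4  5
  h  1  1  1  2  3  4
  t  2  2  2  1  2  3
  o  3  3  3  2  1  2
  o  4  4  4  3  2  1
  c  5  5  5  4  3  2
The bottom-right entry gives D[5][5] = 2, so no sequence of fewer than 2 edits works. Backtracking through the table gives one optimal edit sequence (2 edits):
  htooc → phtooc (ins p @1)
  phtooc → phtoo (del c @6)
Edit distance = 2.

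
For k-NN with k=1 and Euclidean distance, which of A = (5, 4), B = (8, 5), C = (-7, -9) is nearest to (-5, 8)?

Distances: d(A) ≈ 10.7703, d(B) ≈ 13.3417, d(C) ≈ 17.1172. Nearest: A = (5, 4) with distance 10.7703.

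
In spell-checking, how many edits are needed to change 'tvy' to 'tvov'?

Let D[i][j] be the edit distance between the first i characters of 'tvy' and the first j characters of 'tvov', with D[i][0] = i, D[0][j] = j, and D[i][j] = D[i-1][j-1] if the characters match, else 1 + min(D[i-1][j], D[i][j-1], D[i-1][j-1]). Filling the table (rows: prefixes of 'tvy', columns: prefixes of 'tvov'):
     ε  t  v  o  v
  ε  0  1  2  3  4
  t  1  0  1  2  3
  v  2  1  0  1  2
  y  3  2  1  1  2
The bottom-right entry gives D[3][4] = 2, so no sequence of fewer than 2 edits works. Backtracking through the table gives one optimal edit sequence (2 edits):
  tvy → tvoy (ins o @3)
  tvoy → tvov (sub y→v @4)
Edit distance = 2.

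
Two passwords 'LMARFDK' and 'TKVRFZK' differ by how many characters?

Differing positions: 1, 2, 3, 6. Hamming distance = 4.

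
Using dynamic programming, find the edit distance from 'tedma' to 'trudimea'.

Let D[i][j] be the edit distance between the first i characters of 'tedma' and the first j characters of 'trudimea', with D[i][0] = i, D[0][j] = j, and D[i][j] = D[i-1][j-1] if the characters match, else 1 + min(D[i-1][j], D[i][j-1], D[i-1][j-1]). Filling the table (rows: prefixes of 'tedma', columns: prefixes of 'trudimea'):
     ε  t  r  u  d  i  m  e  a
  ε  0  1  2  3  4  5  6  7  8
  t  1  0  1  2  3  4  5  6  7
  e  2  1  1  2  3  4  5  5  6
  d  3  2  2  2  2  3  4  5  6
  m  4  3  3  3  3  3  3  4  5
  a  5  4  4  4  4  4  4  4  4
The bottom-right entry gives D[5][8] = 4, so no sequence of fewer than 4 edits works. Backtracking through the table gives one optimal edit sequence (4 edits):
  tedma → tredma (ins r @2)
  tredma → trudma (sub e→u @3)
  trudma → trudima (ins i @5)
  trudima → trudimea (ins e @7)
Edit distance = 4.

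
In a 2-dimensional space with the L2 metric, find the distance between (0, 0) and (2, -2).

(Σ|x_i - y_i|^2)^(1/2) = (|0 - 2|^2 + |0 - (-2)|^2)^(1/2)
= (2^2 + 2^2)^(1/2) = (4 + 4)^(1/2) = (8)^(1/2) ≈ 2.8284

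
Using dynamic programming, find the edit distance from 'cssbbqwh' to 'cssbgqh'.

Let D[i][j] be the edit distance between the first i characters of 'cssbbqwh' and the first j characters of 'cssbgqh', with D[i][0] = i, D[0][j] = j, and D[i][j] = D[i-1][j-1] if the characters match, else 1 + min(D[i-1][j], D[i][j-1], D[i-1][j-1]). Filling the table (rows: prefixes of 'cssbbqwh', columns: prefixes of 'cssbgqh'):
     ε  c  s  s  b  g  q  h
  ε  0  1  2  3  4  5  6  7
  c  1  0  1  2  3  4  5  6
  s  2  1  0  1  2  3  4  5
  s  3  2  1  0  1  2  3  4
  b  4  3  2  1  0  1  2  3
  b  5  4  3  2  1  1  2  3
  q  6  5  4  3  2  2  1  2
  w  7  6  5  4  3  3  2  2
  h  8  7  6  5  4  4  3  2
The bottom-right entry gives D[8][7] = 2, so no sequence of fewer than 2 edits works. Backtracking through the table gives one optimal edit sequence (2 edits):
  cssbbqwh → cssbgqwh (sub b→g @5)
  cssbgqwh → cssbgqh (del w @7)
Edit distance = 2.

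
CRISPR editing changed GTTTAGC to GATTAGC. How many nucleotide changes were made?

Differing positions: 2. Hamming distance = 1.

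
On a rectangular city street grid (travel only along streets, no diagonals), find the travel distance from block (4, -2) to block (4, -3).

Σ|x_i - y_i| = |4 - 4| + |-2 - (-3)| = 0 + 1 = 1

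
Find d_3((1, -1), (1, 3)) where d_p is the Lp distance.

(Σ|x_i - y_i|^3)^(1/3) = (|1 - 1|^3 + |-1 - 3|^3)^(1/3)
= (0^3 + 4^3)^(1/3) = (0 + 64)^(1/3) = (64)^(1/3) = 4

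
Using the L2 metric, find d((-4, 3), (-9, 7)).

√(Σ(x_i - y_i)²) = √((-4 - (-9))² + (3 - 7)²)
= √(5² + (-4)²) = √(25 + 16) = √41 ≈ 6.4031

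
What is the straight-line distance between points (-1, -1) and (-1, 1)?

√(Σ(x_i - y_i)²) = √((-1 - (-1))² + (-1 - 1)²)
= √(0² + (-2)²) = √(0 + 4) = √4 = 2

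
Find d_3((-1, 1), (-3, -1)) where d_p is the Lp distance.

(Σ|x_i - y_i|^3)^(1/3) = (|-1 - (-3)|^3 + |1 - (-1)|^3)^(1/3)
= (2^3 + 2^3)^(1/3) = (8 + 8)^(1/3) = (16)^(1/3) ≈ 2.5198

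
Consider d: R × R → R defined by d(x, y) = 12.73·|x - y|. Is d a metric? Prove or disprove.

Yes. Since |x - y| is a metric on R and 12.73 > 0, the positive scalar multiple 12.73·|x - y| is also a metric: scaling by a positive constant preserves non-negativity, identity (d=0 ⟺ |x-y|=0 ⟺ x=y), symmetry, and the triangle inequality.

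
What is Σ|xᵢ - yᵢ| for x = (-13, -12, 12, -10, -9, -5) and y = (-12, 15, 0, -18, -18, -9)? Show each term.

Σ|x_i - y_i| = |-13 - (-12)| + |-12 - 15| + |12 - 0| + |-10 - (-18)| + |-9 - (-18)| + |-5 - (-9)| = 1 + 27 + 12 + 8 + 9 + 4 = 61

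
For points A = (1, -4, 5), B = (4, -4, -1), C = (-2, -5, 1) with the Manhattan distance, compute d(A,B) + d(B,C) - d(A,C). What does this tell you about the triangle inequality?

d(A,B) = 3 + 0 + 6 = 9, d(B,C) = 6 + 1 + 2 = 9, d(A,C) = 3 + 1 + 4 = 8.
d(A,B) + d(B,C) - d(A,C) = 9 + 9 - 8 = 18 - 8 = 10. This is ≥ 0, so the triangle inequality holds for these points.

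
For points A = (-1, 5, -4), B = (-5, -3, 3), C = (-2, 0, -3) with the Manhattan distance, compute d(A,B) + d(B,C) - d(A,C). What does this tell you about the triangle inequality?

d(A,B) = 4 + 8 + 7 = 19, d(B,C) = 3 + 3 + 6 = 12, d(A,C) = 1 + 5 + 1 = 7.
d(A,B) + d(B,C) - d(A,C) = 19 + 12 - 7 = 31 - 7 = 24. This is ≥ 0, so the triangle inequality holds for these points.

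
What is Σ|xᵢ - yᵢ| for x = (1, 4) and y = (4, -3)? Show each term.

Σ|x_i - y_i| = |1 - 4| + |4 - (-3)| = 3 + 7 = 10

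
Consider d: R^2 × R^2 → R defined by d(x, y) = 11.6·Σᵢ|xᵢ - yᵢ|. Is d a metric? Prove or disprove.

Yes. The L1 (Manhattan) norm induces a metric on R^2, and multiplying a metric by a positive constant 11.6 > 0 preserves all four axioms: non-negativity (11.6·||x-y|| ≥ 0), identity (11.6·||x-y|| = 0 ⟺ ||x-y|| = 0 ⟺ x = y), symmetry (||x-y|| = ||y-x||), and the triangle inequality (11.6·||x-z|| ≤ 11.6·||x-y|| + 11.6·||y-z||). So d is a metric.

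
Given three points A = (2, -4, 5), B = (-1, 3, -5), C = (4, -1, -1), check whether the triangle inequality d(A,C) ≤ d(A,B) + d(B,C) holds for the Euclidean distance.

d(A,B) = √(3² + 7² + 10²) = √158 ≈ 12.5698, d(B,C) = √(5² + 4² + 4²) = √57 ≈ 7.5498, d(A,C) = √(2² + 3² + 6²) = √49 = 7.
d(A,C) = 7 ≤ 12.5698 + 7.5498 = 20.1196. Triangle inequality is satisfied.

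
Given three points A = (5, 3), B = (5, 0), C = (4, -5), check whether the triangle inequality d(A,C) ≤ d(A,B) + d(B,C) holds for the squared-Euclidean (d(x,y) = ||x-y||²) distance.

d(A,B) = 0² + 3² = 9, d(B,C) = 1² + 5² = 26, d(A,C) = 1² + 8² = 65.
d(A,C) = 65 > 9 + 26 = 35. Triangle inequality is VIOLATED. (Squared-Euclidean is not a metric — this is a counterexample.)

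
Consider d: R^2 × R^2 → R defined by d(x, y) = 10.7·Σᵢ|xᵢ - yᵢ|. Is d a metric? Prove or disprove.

Yes. The L1 (Manhattan) norm induces a metric on R^2, and multiplying a metric by a positive constant 10.7 > 0 preserves all four axioms: non-negativity (10.7·||x-y|| ≥ 0), identity (10.7·||x-y|| = 0 ⟺ ||x-y|| = 0 ⟺ x = y), symmetry (||x-y|| = ||y-x||), and the triangle inequality (10.7·||x-z|| ≤ 10.7·||x-y|| + 10.7·||y-z||). So d is a metric.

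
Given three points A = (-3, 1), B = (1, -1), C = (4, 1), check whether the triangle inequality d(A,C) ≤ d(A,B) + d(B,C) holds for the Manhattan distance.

d(A,B) = 4 + 2 = 6, d(B,C) = 3 + 2 = 5, d(A,C) = 7 + 0 = 7.
d(A,C) = 7 ≤ 6 + 5 = 11. Triangle inequality is satisfied.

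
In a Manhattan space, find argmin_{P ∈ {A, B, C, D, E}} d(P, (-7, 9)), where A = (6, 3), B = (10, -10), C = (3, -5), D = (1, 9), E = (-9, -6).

Distances: d(A) = 19, d(B) = 36, d(C) = 24, d(D) = 8, d(E) = 17. Nearest: D = (1, 9) with distance 8.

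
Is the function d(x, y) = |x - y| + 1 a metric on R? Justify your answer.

No. d fails identity of indiscernibles (specifically d(x,x) = 0): d(2, 2) = |2 - 2| + 1 = 0 + 1 = 1 ≠ 0.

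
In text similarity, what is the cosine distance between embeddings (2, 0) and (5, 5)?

With u = (2, 0), v = (5, 5):
u·v = 2·5 + 0·5 = 10 + 0 = 10.
|u| = √(2² + 0²) = √4, |v| = √(5² + 5²) = √50, so |u||v| = √(4·50) = √200.
cos θ = (u·v)/(|u||v|) = 10/√200 ≈ 0.7071
Cosine distance = 1 - cos θ ≈ 1 - 0.7071 = 0.2929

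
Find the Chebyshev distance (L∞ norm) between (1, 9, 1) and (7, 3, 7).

max(|x_i - y_i|) = max(|1 - 7|, |9 - 3|, |1 - 7|) = max(6, 6, 6) = 6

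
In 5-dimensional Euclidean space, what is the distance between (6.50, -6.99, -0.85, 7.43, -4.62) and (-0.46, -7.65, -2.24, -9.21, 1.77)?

√(Σ(x_i - y_i)²) = √((6.5 - (-0.46))² + (-6.99 - (-7.65))² + (-0.85 - (-2.24))² + (7.43 - (-9.21))² + (-4.62 - 1.77)²)
= √(6.96² + 0.66² + 1.39² + 16.64² + (-6.39)²) = √(48.4416 + 0.4356 + 1.9321 + 276.8896 + 40.8321) = √368.531 ≈ 19.1972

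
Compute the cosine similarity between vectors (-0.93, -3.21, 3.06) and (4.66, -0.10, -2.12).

With u = (-0.93, -3.21, 3.06), v = (4.66, -0.10, -2.12):
u·v = (-0.93)·4.66 + (-3.21)·(-0.1) + 3.06·(-2.12) = (-4.3338) + 0.321 + (-6.4872) = -10.5.
|u| = √((-0.93)² + (-3.21)² + 3.06²) = √(0.8649 + 10.3041 + 9.3636) = √20.5326, |v| = √(4.66² + (-0.1)² + (-2.12)²) = √(21.7156 + 0.01 + 4.4944) = √26.22.
cos θ = (u·v)/(|u||v|) = -10.5/(√20.5326·√26.22) ≈ -0.4525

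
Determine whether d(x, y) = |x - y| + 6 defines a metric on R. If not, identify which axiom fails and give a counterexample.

No. d fails identity of indiscernibles (specifically d(x,x) = 0): d(0, 0) = |0 - 0| + 6 = 0 + 6 = 6 ≠ 0.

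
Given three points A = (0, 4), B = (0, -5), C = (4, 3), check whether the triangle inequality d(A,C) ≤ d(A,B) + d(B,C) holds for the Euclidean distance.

d(A,B) = √(0² + 9²) = √81 = 9, d(B,C) = √(4² + 8²) = √80 ≈ 8.9443, d(A,C) = √(4² + 1²) = √17 ≈ 4.1231.
d(A,C) ≈ 4.1231 ≤ 9 + 8.9443 = 17.9443. Triangle inequality is satisfied.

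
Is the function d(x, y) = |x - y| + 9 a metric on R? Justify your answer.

No. d fails identity of indiscernibles (specifically d(x,x) = 0): d(-7, -7) = |-7 - (-7)| + 9 = 0 + 9 = 9 ≠ 0.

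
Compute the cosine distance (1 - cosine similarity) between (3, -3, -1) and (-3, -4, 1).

With u = (3, -3, -1), v = (-3, -4, 1):
u·v = 3·(-3) + (-3)·(-4) + (-1)·1 = (-9) + 12 + (-1) = 2.
|u| = √(3² + (-3)² + (-1)²) = √19, |v| = √((-3)² + (-4)² + 1²) = √26, so |u||v| = √(19·26) = √494.
cos θ = (u·v)/(|u||v|) = 2/√494 ≈ 0.09
Cosine distance = 1 - cos θ ≈ 1 - 0.09 = 0.91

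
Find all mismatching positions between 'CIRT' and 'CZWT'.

Differing positions: 2, 3. Hamming distance = 2.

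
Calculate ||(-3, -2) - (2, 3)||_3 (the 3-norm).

(Σ|x_i - y_i|^3)^(1/3) = (|-3 - 2|^3 + |-2 - 3|^3)^(1/3)
= (5^3 + 5^3)^(1/3) = (125 + 125)^(1/3) = (250)^(1/3) ≈ 6.2996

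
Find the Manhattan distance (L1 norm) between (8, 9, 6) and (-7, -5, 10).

Σ|x_i - y_i| = |8 - (-7)| + |9 - (-5)| + |6 - 10| = 15 + 14 + 4 = 33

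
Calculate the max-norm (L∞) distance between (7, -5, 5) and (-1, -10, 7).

max(|x_i - y_i|) = max(|7 - (-1)|, |-5 - (-10)|, |5 - 7|) = max(8, 5, 2) = 8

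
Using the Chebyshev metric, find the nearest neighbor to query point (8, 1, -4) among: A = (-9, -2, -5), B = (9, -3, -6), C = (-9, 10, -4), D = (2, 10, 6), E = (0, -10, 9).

Distances: d(A) = 17, d(B) = 4, d(C) = 17, d(D) = 10, d(E) = 13. Nearest: B = (9, -3, -6) with distance 4.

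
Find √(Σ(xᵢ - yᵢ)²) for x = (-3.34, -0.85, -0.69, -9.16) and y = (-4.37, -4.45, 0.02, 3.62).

√(Σ(x_i - y_i)²) = √((-3.34 - (-4.37))² + (-0.85 - (-4.45))² + (-0.69 - 0.02)² + (-9.16 - 3.62)²)
= √(1.03² + 3.6² + (-0.71)² + (-12.78)²) = √(1.0609 + 12.96 + 0.5041 + 163.3284) = √177.8534 ≈ 13.3362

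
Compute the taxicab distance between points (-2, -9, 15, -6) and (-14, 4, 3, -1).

Σ|x_i - y_i| = |-2 - (-14)| + |-9 - 4| + |15 - 3| + |-6 - (-1)| = 12 + 13 + 12 + 5 = 42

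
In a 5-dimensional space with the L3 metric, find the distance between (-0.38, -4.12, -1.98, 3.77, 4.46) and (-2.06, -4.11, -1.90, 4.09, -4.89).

(Σ|x_i - y_i|^3)^(1/3) = (|-0.38 - (-2.06)|^3 + |-4.12 - (-4.11)|^3 + |-1.98 - (-1.9)|^3 + |3.77 - 4.09|^3 + |4.46 - (-4.89)|^3)^(1/3)
= (1.68^3 + 0.01^3 + 0.08^3 + 0.32^3 + 9.35^3)^(1/3) ≈ (4.7416 + 0 + 0.0005 + 0.0328 + 817.4004)^(1/3) = (822.1753)^(1/3) ≈ 9.3682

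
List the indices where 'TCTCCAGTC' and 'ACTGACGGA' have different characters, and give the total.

Differing positions: 1, 4, 5, 6, 8, 9. Hamming distance = 6.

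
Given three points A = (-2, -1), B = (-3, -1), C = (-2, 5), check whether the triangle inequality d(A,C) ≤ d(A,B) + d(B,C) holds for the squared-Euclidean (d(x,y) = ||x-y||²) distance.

d(A,B) = 1² + 0² = 1, d(B,C) = 1² + 6² = 37, d(A,C) = 0² + 6² = 36.
d(A,C) = 36 ≤ 1 + 37 = 38. Triangle inequality is satisfied.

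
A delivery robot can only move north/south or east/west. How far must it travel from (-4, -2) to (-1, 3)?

Σ|x_i - y_i| = |-4 - (-1)| + |-2 - 3| = 3 + 5 = 8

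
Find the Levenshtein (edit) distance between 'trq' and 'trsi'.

Let D[i][j] be the edit distance between the first i characters of 'trq' and the first j characters of 'trsi', with D[i][0] = i, D[0][j] = j, and D[i][j] = D[i-1][j-1] if the characters match, else 1 + min(D[i-1][j], D[i][j-1], D[i-1][j-1]). Filling the table (rows: prefixes of 'trq', columns: prefixes of 'trsi'):
     ε  t  r  s  i
  ε  0  1  2  3  4
  t  1  0  1  2  3
  r  2  1  0  1  2
  q  3  2  1  1  2
The bottom-right entry gives D[3][4] = 2, so no sequence of fewer than 2 edits works. Backtracking through the table gives one optimal edit sequence (2 edits):
  trq → trsq (ins s @3)
  trsq → trsi (sub q→i @4)
Edit distance = 2.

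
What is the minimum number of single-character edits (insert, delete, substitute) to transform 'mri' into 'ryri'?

Let D[i][j] be the edit distance between the first i characters of 'mri' and the first j characters of 'ryri', with D[i][0] = i, D[0][j] = j, and D[i][j] = D[i-1][j-1] if the characters match, else 1 + min(D[i-1][j], D[i][j-1], D[i-1][j-1]). Filling the table (rows: prefixes of 'mri', columns: prefixes of 'ryri'):
     ε  r  y  r  i
  ε  0  1  2  3  4
  m  1  1  2  3  4
  r  2  1  2  2  3
  i  3  2  2  3  2
The bottom-right entry gives D[3][4] = 2, so no sequence of fewer than 2 edits works. Backtracking through the table gives one optimal edit sequence (2 edits):
  mri → rmri (ins r @1)
  rmri → ryri (sub m→y @2)
Edit distance = 2.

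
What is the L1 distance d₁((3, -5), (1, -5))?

Σ|x_i - y_i| = |3 - 1| + |-5 - (-5)| = 2 + 0 = 2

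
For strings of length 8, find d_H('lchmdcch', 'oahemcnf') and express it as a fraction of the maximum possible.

Differing positions: 1, 2, 4, 5, 7, 8. Hamming distance = 6. The maximum possible Hamming distance for length-8 strings is 8, so d_H/8 = 6/8 = 0.75.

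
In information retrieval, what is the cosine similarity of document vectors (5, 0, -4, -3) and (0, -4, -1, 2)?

With u = (5, 0, -4, -3), v = (0, -4, -1, 2):
u·v = 5·0 + 0·(-4) + (-4)·(-1) + (-3)·2 = 0 + 0 + 4 + (-6) = -2.
|u| = √(5² + 0² + (-4)² + (-3)²) = √50, |v| = √(0² + (-4)² + (-1)² + 2²) = √21, so |u||v| = √(50·21) = √1050.
cos θ = (u·v)/(|u||v|) = -2/√1050 ≈ -0.0617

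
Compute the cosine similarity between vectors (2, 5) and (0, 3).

With u = (2, 5), v = (0, 3):
u·v = 2·0 + 5·3 = 0 + 15 = 15.
|u| = √(2² + 5²) = √29, |v| = √(0² + 3²) = √9, so |u||v| = √(29·9) = √261.
cos θ = (u·v)/(|u||v|) = 15/√261 ≈ 0.9285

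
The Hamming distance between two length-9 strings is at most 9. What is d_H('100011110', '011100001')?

Differing positions: 1, 2, 3, 4, 5, 6, 7, 8, 9. Hamming distance = 9. The maximum possible Hamming distance for length-9 strings is 9, so d_H/9 = 9/9 = 1.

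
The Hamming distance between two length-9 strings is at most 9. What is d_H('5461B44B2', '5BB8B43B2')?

Differing positions: 2, 3, 4, 7. Hamming distance = 4. The maximum possible Hamming distance for length-9 strings is 9, so d_H/9 = 4/9 ≈ 0.4444.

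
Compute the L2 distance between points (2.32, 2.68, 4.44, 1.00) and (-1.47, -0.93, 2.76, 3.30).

(Σ|x_i - y_i|^2)^(1/2) = (|2.32 - (-1.47)|^2 + |2.68 - (-0.93)|^2 + |4.44 - 2.76|^2 + |1 - 3.3|^2)^(1/2)
= (3.79^2 + 3.61^2 + 1.68^2 + 2.3^2)^(1/2) = (14.3641 + 13.0321 + 2.8224 + 5.29)^(1/2) = (35.5086)^(1/2) ≈ 5.9589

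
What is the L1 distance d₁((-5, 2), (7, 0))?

Σ|x_i - y_i| = |-5 - 7| + |2 - 0| = 12 + 2 = 14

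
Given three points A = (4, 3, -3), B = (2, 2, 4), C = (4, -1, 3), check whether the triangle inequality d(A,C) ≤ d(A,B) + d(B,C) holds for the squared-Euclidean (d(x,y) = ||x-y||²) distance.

d(A,B) = 2² + 1² + 7² = 54, d(B,C) = 2² + 3² + 1² = 14, d(A,C) = 0² + 4² + 6² = 52.
d(A,C) = 52 ≤ 54 + 14 = 68. Triangle inequality is satisfied.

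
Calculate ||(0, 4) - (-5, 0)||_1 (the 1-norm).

Σ|x_i - y_i| = |0 - (-5)| + |4 - 0| = 5 + 4 = 9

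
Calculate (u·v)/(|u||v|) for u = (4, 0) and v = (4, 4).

With u = (4, 0), v = (4, 4):
u·v = 4·4 + 0·4 = 16 + 0 = 16.
|u| = √(4² + 0²) = √16, |v| = √(4² + 4²) = √32, so |u||v| = √(16·32) = √512.
cos θ = (u·v)/(|u||v|) = 16/√512 ≈ 0.7071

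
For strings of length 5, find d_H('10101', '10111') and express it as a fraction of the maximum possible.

Differing positions: 4. Hamming distance = 1. The maximum possible Hamming distance for length-5 strings is 5, so d_H/5 = 1/5 = 0.2.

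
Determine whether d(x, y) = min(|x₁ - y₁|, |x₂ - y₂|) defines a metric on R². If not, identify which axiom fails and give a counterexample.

No. d fails identity of indiscernibles: take x = (1, 0) and y = (1, 3). Then d(x,y) = min(|1 - 1|, |0 - 3|) = min(0, 3) = 0, yet x ≠ y.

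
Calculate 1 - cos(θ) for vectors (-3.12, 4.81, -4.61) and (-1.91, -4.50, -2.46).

With u = (-3.12, 4.81, -4.61), v = (-1.91, -4.50, -2.46):
u·v = (-3.12)·(-1.91) + 4.81·(-4.5) + (-4.61)·(-2.46) = 5.9592 + (-21.645) + 11.3406 = -4.3452.
|u| = √((-3.12)² + 4.81² + (-4.61)²) = √(9.7344 + 23.1361 + 21.2521) = √54.1226, |v| = √((-1.91)² + (-4.5)² + (-2.46)²) = √(3.6481 + 20.25 + 6.0516) = √29.9497.
cos θ = (u·v)/(|u||v|) = -4.3452/(√54.1226·√29.9497) ≈ -0.1079
Cosine distance = 1 - cos θ ≈ 1 - (-0.1079) = 1.1079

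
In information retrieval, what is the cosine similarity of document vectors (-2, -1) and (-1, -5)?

With u = (-2, -1), v = (-1, -5):
u·v = (-2)·(-1) + (-1)·(-5) = 2 + 5 = 7.
|u| = √((-2)² + (-1)²) = √5, |v| = √((-1)² + (-5)²) = √26, so |u||v| = √(5·26) = √130.
cos θ = (u·v)/(|u||v|) = 7/√130 ≈ 0.6139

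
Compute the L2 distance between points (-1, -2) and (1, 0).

(Σ|x_i - y_i|^2)^(1/2) = (|-1 - 1|^2 + |-2 - 0|^2)^(1/2)
= (2^2 + 2^2)^(1/2) = (4 + 4)^(1/2) = (8)^(1/2) ≈ 2.8284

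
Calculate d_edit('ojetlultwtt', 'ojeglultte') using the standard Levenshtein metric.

Let D[i][j] be the edit distance between the first i characters of 'ojetlultwtt' and the first j characters of 'ojeglultte', with D[i][0] = i, D[0][j] = j, and D[i][j] = D[i-1][j-1] if the characters match, else 1 + min(D[i-1][j], D[i][j-1], D[i-1][j-1]). Filling the table (rows: prefixes of 'ojetlultwtt', columns: prefixes of 'ojeglultte'):
     ε  o  j  e  g  l  u  l  t  t  e
  ε  0  1  2  3  4  5  6  7  8  9 10
  o  1  0  1  2  3  4  5  6  7  8  9
  j  2  1  0  1  2  3  4  5  6  7  8
  e  3  2  1  0  1  2  3  4  5  6  7
  t  4  3  2  1  1  2  3  4  4  5  6
  l  5  4  3  2  2  1  2  3  4  5  6
  u  6  5  4  3  3  2  1  2  3  4  5
  l  7  6  5  4  4  3  2  1  2  3  4
  t  8  7  6  5  5  4  3  2  1  2  3
  w  9  8  7  6  6  5  4  3  2  2  3
  t 10  9  8  7  7  6  5  4  3  2  3
  t 11 10  9  8  8  7  6  5  4  3  3
The bottom-right entry gives D[11][10] = 3, so no sequence of fewer than 3 edits works. Backtracking through the table gives one optimal edit sequence (3 edits):
  ojetlultwtt → ojeglultwtt (sub t→g @4)
  ojeglultwtt → ojeglulttt (del w @9)
  ojeglulttt → ojeglultte (sub t→e @10)
Edit distance = 3.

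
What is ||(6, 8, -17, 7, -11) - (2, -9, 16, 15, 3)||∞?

max(|x_i - y_i|) = max(|6 - 2|, |8 - (-9)|, |-17 - 16|, |7 - 15|, |-11 - 3|) = max(4, 17, 33, 8, 14) = 33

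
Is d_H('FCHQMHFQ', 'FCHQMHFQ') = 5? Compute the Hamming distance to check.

Differing positions: none. Hamming distance = 0, so the claim that d_H = 5 is false.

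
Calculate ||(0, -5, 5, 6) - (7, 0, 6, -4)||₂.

√(Σ(x_i - y_i)²) = √((0 - 7)² + (-5 - 0)² + (5 - 6)² + (6 - (-4))²)
= √((-7)² + (-5)² + (-1)² + 10²) = √(49 + 25 + 1 + 100) = √175 ≈ 13.2288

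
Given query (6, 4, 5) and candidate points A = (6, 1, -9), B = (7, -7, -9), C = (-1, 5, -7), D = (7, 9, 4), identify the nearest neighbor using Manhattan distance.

Distances: d(A) = 17, d(B) = 26, d(C) = 20, d(D) = 7. Nearest: D = (7, 9, 4) with distance 7.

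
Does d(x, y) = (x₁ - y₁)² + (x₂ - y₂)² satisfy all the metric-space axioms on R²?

No. The squared Euclidean distance fails the triangle inequality. Counterexample: x = (0, 0), y = (5, 2), z = (10, 4). d(x,z) = 10² + 4² = 116, but d(x,y) + d(y,z) = (5² + 2²) + (5² + 2²) = 29 + 29 = 58. Since 116 > 58, the triangle inequality is violated. (Note: √d, the ordinary Euclidean distance, IS a metric.)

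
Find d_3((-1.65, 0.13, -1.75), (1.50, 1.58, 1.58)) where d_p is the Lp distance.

(Σ|x_i - y_i|^3)^(1/3) = (|-1.65 - 1.5|^3 + |0.13 - 1.58|^3 + |-1.75 - 1.58|^3)^(1/3)
= (3.15^3 + 1.45^3 + 3.33^3)^(1/3) ≈ (31.2559 + 3.0486 + 36.926)^(1/3) = (71.2305)^(1/3) ≈ 4.1453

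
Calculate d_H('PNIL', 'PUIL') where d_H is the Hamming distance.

Differing positions: 2. Hamming distance = 1.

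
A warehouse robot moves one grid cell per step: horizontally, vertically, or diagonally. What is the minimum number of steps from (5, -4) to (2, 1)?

max(|x_i - y_i|) = max(|5 - 2|, |-4 - 1|) = max(3, 5) = 5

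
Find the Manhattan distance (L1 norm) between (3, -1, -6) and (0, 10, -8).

Σ|x_i - y_i| = |3 - 0| + |-1 - 10| + |-6 - (-8)| = 3 + 11 + 2 = 16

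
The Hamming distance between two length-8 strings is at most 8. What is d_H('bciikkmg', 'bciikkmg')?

Differing positions: none. Hamming distance = 0. The maximum possible Hamming distance for length-8 strings is 8, so d_H/8 = 0/8 = 0.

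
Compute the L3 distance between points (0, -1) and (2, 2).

(Σ|x_i - y_i|^3)^(1/3) = (|0 - 2|^3 + |-1 - 2|^3)^(1/3)
= (2^3 + 3^3)^(1/3) = (8 + 27)^(1/3) = (35)^(1/3) ≈ 3.2711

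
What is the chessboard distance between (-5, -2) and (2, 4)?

max(|x_i - y_i|) = max(|-5 - 2|, |-2 - 4|) = max(7, 6) = 7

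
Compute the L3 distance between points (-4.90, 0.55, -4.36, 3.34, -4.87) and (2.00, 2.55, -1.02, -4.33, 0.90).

(Σ|x_i - y_i|^3)^(1/3) = (|-4.9 - 2|^3 + |0.55 - 2.55|^3 + |-4.36 - (-1.02)|^3 + |3.34 - (-4.33)|^3 + |-4.87 - 0.9|^3)^(1/3)
= (6.9^3 + 2^3 + 3.34^3 + 7.67^3 + 5.77^3)^(1/3) ≈ (328.509 + 8 + 37.2597 + 451.2177 + 192.1)^(1/3) = (1017.0864)^(1/3) ≈ 10.0566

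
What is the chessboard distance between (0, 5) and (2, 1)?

max(|x_i - y_i|) = max(|0 - 2|, |5 - 1|) = max(2, 4) = 4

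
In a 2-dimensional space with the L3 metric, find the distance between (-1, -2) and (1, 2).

(Σ|x_i - y_i|^3)^(1/3) = (|-1 - 1|^3 + |-2 - 2|^3)^(1/3)
= (2^3 + 4^3)^(1/3) = (8 + 64)^(1/3) = (72)^(1/3) ≈ 4.1602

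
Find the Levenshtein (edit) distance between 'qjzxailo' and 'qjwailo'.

Let D[i][j] be the edit distance between the first i characters of 'qjzxailo' and the first j characters of 'qjwailo', with D[i][0] = i, D[0][j] = j, and D[i][j] = D[i-1][j-1] if the characters match, else 1 + min(D[i-1][j], D[i][j-1], D[i-1][j-1]). Filling the table (rows: prefixes of 'qjzxailo', columns: prefixes of 'qjwailo'):
     ε  q  j  w  a  i  l  o
  ε  0  1  2  3  4  5  6  7
  q  1  0  1  2  3  4  5  6
  j  2  1  0  1  2  3  4  5
  z  3  2  1  1  2  3  4  5
  x  4  3  2  2  2  3  4  5
  a  5  4  3  3  2  3  4  5
  i  6  5  4  4  3  2  3  4
  l  7  6  5  5  4  3  2  3
  o  8  7  6  6  5  4  3  2
The bottom-right entry gives D[8][7] = 2, so no sequence of fewer than 2 edits works. Backtracking through the table gives one optimal edit sequence (2 edits):
  qjzxailo → qjxailo (del z @3)
  qjxailo → qjwailo (sub x→w @3)
Edit distance = 2.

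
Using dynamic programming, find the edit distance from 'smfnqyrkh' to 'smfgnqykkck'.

Let D[i][j] be the edit distance between the first i characters of 'smfnqyrkh' and the first j characters of 'smfgnqykkck', with D[i][0] = i, D[0][j] = j, and D[i][j] = D[i-1][j-1] if the characters match, else 1 + min(D[i-1][j], D[i][j-1], D[i-1][j-1]). Filling the table (rows: prefixes of 'smfnqyrkh', columns: prefixes of 'smfgnqykkck'):
     ε  s  m  f  g  n  q  y  k  k  c  k
  ε  0  1  2  3  4  5  6  7  8  9 10 11
  s  1  0  1  2  3  4  5  6  7  8  9 10
  m  2  1  0  1  2  3  4  5  6  7  8  9
  f  3  2  1  0  1  2  3  4  5  6  7  8
  n  4  3  2  1  1  1  2  3  4  5  6  7
  q  5  4  3  2  2  2  1  2  3  4  5  6
  y  6  5  4  3  3  3  2  1  2  3  4  5
  r  7  6  5  4  4  4  3  2  2  3  4  5
  k  8  7  6  5  5  5  4  3  2  2  3  4
  h  9  8  7  6  6  6  5  4  3  3  3  4
The bottom-right entry gives D[9][11] = 4, so no sequence of fewer than 4 edits works. Backtracking through the table gives one optimal edit sequence (4 edits):
  smfnqyrkh → smfgnqyrkh (ins g @4)
  smfgnqyrkh → smfgnqykkh (sub r→k @8)
  smfgnqykkh → smfgnqykkch (ins c @10)
  smfgnqykkch → smfgnqykkck (sub h→k @11)
Edit distance = 4.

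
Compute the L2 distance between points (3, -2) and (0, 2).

(Σ|x_i - y_i|^2)^(1/2) = (|3 - 0|^2 + |-2 - 2|^2)^(1/2)
= (3^2 + 4^2)^(1/2) = (9 + 16)^(1/2) = (25)^(1/2) = 5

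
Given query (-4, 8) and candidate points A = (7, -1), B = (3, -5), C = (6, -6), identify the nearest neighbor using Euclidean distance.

Distances: d(A) ≈ 14.2127, d(B) ≈ 14.7648, d(C) ≈ 17.2047. Nearest: A = (7, -1) with distance 14.2127.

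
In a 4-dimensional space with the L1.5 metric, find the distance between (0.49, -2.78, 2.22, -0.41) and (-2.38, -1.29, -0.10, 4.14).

(Σ|x_i - y_i|^1.5)^(1/1.5) = (|0.49 - (-2.38)|^1.5 + |-2.78 - (-1.29)|^1.5 + |2.22 - (-0.1)|^1.5 + |-0.41 - 4.14|^1.5)^(1/1.5)
= (2.87^1.5 + 1.49^1.5 + 2.32^1.5 + 4.55^1.5)^(1/1.5) ≈ (4.8621 + 1.8188 + 3.5337 + 9.7055)^(1/1.5) = (19.9201)^(1/1.5) ≈ 7.3484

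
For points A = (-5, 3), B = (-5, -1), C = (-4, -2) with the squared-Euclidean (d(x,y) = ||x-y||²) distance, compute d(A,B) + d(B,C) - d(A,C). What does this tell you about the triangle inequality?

d(A,B) = 0² + 4² = 16, d(B,C) = 1² + 1² = 2, d(A,C) = 1² + 5² = 26.
d(A,B) + d(B,C) - d(A,C) = 16 + 2 - 26 = 18 - 26 = -8. This is < 0, so the triangle inequality FAILS for these points (squared-Euclidean is not a metric).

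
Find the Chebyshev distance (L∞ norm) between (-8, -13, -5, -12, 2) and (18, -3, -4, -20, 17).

max(|x_i - y_i|) = max(|-8 - 18|, |-13 - (-3)|, |-5 - (-4)|, |-12 - (-20)|, |2 - 17|) = max(26, 10, 1, 8, 15) = 26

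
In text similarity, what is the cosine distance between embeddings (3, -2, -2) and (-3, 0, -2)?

With u = (3, -2, -2), v = (-3, 0, -2):
u·v = 3·(-3) + (-2)·0 + (-2)·(-2) = (-9) + 0 + 4 = -5.
|u| = √(3² + (-2)² + (-2)²) = √17, |v| = √((-3)² + 0² + (-2)²) = √13, so |u||v| = √(17·13) = √221.
cos θ = (u·v)/(|u||v|) = -5/√221 ≈ -0.3363
Cosine distance = 1 - cos θ ≈ 1 - (-0.3363) = 1.3363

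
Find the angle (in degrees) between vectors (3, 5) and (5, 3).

With u = (3, 5), v = (5, 3):
u·v = 3·5 + 5·3 = 15 + 15 = 30.
|u| = √(3² + 5²) = √34, |v| = √(5² + 3²) = √34, so |u||v| = √(34·34) = √1156 = 34.
cos θ = (u·v)/(|u||v|) = 30/34 ≈ 0.882353
θ = arccos(0.882353) ≈ 28.07°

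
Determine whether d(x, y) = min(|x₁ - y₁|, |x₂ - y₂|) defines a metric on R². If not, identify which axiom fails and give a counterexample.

No. d fails identity of indiscernibles: take x = (-2, 0) and y = (-2, 5). Then d(x,y) = min(|-2 - (-2)|, |0 - 5|) = min(0, 5) = 0, yet x ≠ y.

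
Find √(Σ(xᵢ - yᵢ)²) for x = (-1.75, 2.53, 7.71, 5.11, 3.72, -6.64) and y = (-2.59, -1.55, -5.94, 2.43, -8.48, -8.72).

√(Σ(x_i - y_i)²) = √((-1.75 - (-2.59))² + (2.53 - (-1.55))² + (7.71 - (-5.94))² + (5.11 - 2.43)² + (3.72 - (-8.48))² + (-6.64 - (-8.72))²)
= √(0.84² + 4.08² + 13.65² + 2.68² + 12.2² + 2.08²) = √(0.7056 + 16.6464 + 186.3225 + 7.1824 + 148.84 + 4.3264) = √364.0233 ≈ 19.0794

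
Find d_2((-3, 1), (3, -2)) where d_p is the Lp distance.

(Σ|x_i - y_i|^2)^(1/2) = (|-3 - 3|^2 + |1 - (-2)|^2)^(1/2)
= (6^2 + 3^2)^(1/2) = (36 + 9)^(1/2) = (45)^(1/2) ≈ 6.7082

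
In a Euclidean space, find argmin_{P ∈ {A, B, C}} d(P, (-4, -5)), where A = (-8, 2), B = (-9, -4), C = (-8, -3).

Distances: d(A) ≈ 8.0623, d(B) ≈ 5.099, d(C) ≈ 4.4721. Nearest: C = (-8, -3) with distance 4.4721.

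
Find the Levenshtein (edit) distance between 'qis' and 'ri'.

Let D[i][j] be the edit distance between the first i characters of 'qis' and the first j characters of 'ri', with D[i][0] = i, D[0][j] = j, and D[i][j] = D[i-1][j-1] if the characters match, else 1 + min(D[i-1][j], D[i][j-1], D[i-1][j-1]). Filling the table (rows: prefixes of 'qis', columns: prefixes of 'ri'):
     ε  r  i
  ε  0  1  2
  q  1  1  2
  i  2  2  1
  s  3  3  2
The bottom-right entry gives D[3][2] = 2, so no sequence of fewer than 2 edits works. Backtracking through the table gives one optimal edit sequence (2 edits):
  qis → ris (sub q→r @1)
  ris → ri (del s @3)
Edit distance = 2.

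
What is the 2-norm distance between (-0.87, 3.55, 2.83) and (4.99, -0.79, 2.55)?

(Σ|x_i - y_i|^2)^(1/2) = (|-0.87 - 4.99|^2 + |3.55 - (-0.79)|^2 + |2.83 - 2.55|^2)^(1/2)
= (5.86^2 + 4.34^2 + 0.28^2)^(1/2) = (34.3396 + 18.8356 + 0.0784)^(1/2) = (53.2536)^(1/2) ≈ 7.2975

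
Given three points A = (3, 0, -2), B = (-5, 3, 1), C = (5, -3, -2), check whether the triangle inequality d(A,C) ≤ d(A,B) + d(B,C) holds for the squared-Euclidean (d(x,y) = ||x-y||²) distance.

d(A,B) = 8² + 3² + 3² = 82, d(B,C) = 10² + 6² + 3² = 145, d(A,C) = 2² + 3² + 0² = 13.
d(A,C) = 13 ≤ 82 + 145 = 227. Triangle inequality is satisfied.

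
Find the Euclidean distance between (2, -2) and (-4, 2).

√(Σ(x_i - y_i)²) = √((2 - (-4))² + (-2 - 2)²)
= √(6² + (-4)²) = √(36 + 16) = √52 ≈ 7.2111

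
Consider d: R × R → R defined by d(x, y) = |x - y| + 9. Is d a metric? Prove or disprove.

No. d fails identity of indiscernibles (specifically d(x,x) = 0): d(-5, -5) = |-5 - (-5)| + 9 = 0 + 9 = 9 ≠ 0.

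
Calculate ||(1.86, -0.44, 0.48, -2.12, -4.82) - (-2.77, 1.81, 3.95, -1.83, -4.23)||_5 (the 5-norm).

(Σ|x_i - y_i|^5)^(1/5) = (|1.86 - (-2.77)|^5 + |-0.44 - 1.81|^5 + |0.48 - 3.95|^5 + |-2.12 - (-1.83)|^5 + |-4.82 - (-4.23)|^5)^(1/5)
= (4.63^5 + 2.25^5 + 3.47^5 + 0.29^5 + 0.59^5)^(1/5) ≈ (2127.6734 + 57.665 + 503.092 + 0.0021 + 0.0715)^(1/5) = (2688.504)^(1/5) ≈ 4.8518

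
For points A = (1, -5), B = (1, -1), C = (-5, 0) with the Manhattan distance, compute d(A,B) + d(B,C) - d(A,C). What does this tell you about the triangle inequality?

d(A,B) = 0 + 4 = 4, d(B,C) = 6 + 1 = 7, d(A,C) = 6 + 5 = 11.
d(A,B) + d(B,C) - d(A,C) = 4 + 7 - 11 = 11 - 11 = 0. This is ≥ 0, so the triangle inequality holds for these points.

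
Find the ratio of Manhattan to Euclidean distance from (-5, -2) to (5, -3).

L1 = |-5 - 5| + |-2 - (-3)| = 10 + 1 = 11
L2 = √(10² + 1²) = √101 ≈ 10.0499
L1 ≥ L2 always (equality iff movement is along one axis); L1 > L2 here.
Ratio L1/L2 = 11/√101 ≈ 1.0945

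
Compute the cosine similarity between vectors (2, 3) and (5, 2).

With u = (2, 3), v = (5, 2):
u·v = 2·5 + 3·2 = 10 + 6 = 16.
|u| = √(2² + 3²) = √13, |v| = √(5² + 2²) = √29, so |u||v| = √(13·29) = √377.
cos θ = (u·v)/(|u||v|) = 16/√377 ≈ 0.824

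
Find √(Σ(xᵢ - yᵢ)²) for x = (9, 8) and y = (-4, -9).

√(Σ(x_i - y_i)²) = √((9 - (-4))² + (8 - (-9))²)
= √(13² + 17²) = √(169 + 289) = √458 ≈ 21.4009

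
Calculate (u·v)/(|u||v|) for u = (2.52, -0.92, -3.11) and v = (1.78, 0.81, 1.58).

With u = (2.52, -0.92, -3.11), v = (1.78, 0.81, 1.58):
u·v = 2.52·1.78 + (-0.92)·0.81 + (-3.11)·1.58 = 4.4856 + (-0.7452) + (-4.9138) = -1.1734.
|u| = √(2.52² + (-0.92)² + (-3.11)²) = √(6.3504 + 0.8464 + 9.6721) = √16.8689, |v| = √(1.78² + 0.81² + 1.58²) = √(3.1684 + 0.6561 + 2.4964) = √6.3209.
cos θ = (u·v)/(|u||v|) = -1.1734/(√16.8689·√6.3209) ≈ -0.1136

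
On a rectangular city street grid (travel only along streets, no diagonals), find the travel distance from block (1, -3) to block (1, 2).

Σ|x_i - y_i| = |1 - 1| + |-3 - 2| = 0 + 5 = 5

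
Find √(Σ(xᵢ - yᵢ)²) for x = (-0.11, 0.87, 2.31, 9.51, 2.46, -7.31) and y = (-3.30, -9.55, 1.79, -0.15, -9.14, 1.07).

√(Σ(x_i - y_i)²) = √((-0.11 - (-3.3))² + (0.87 - (-9.55))² + (2.31 - 1.79)² + (9.51 - (-0.15))² + (2.46 - (-9.14))² + (-7.31 - 1.07)²)
= √(3.19² + 10.42² + 0.52² + 9.66² + 11.6² + (-8.38)²) = √(10.1761 + 108.5764 + 0.2704 + 93.3156 + 134.56 + 70.2244) = √417.1229 ≈ 20.4236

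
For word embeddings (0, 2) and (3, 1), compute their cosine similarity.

With u = (0, 2), v = (3, 1):
u·v = 0·3 + 2·1 = 0 + 2 = 2.
|u| = √(0² + 2²) = √4, |v| = √(3² + 1²) = √10, so |u||v| = √(4·10) = √40.
cos θ = (u·v)/(|u||v|) = 2/√40 ≈ 0.3162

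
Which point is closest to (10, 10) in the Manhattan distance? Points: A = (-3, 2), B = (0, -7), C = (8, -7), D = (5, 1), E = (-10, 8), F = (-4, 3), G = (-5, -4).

Distances: d(A) = 21, d(B) = 27, d(C) = 19, d(D) = 14, d(E) = 22, d(F) = 21, d(G) = 29. Nearest: D = (5, 1) with distance 14.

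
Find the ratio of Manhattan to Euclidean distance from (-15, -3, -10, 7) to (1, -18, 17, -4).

L1 = |-15 - 1| + |-3 - (-18)| + |-10 - 17| + |7 - (-4)| = 16 + 15 + 27 + 11 = 69
L2 = √(16² + 15² + 27² + 11²) = √1331 ≈ 36.4829
L1 ≥ L2 always (equality iff movement is along one axis); L1 > L2 here.
Ratio L1/L2 = 69/√1331 ≈ 1.8913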